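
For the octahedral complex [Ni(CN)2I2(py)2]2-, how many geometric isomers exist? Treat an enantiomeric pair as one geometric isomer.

5

An octahedron has six vertices in three trans pairs; every non-trans pair is cis.
Systematic placement gives 5 geometric isomers: CN trans, I trans, py trans; CN trans, I cis, py cis; CN cis, I cis, py trans; CN cis, I cis, py cis (chiral); CN cis, I trans, py cis.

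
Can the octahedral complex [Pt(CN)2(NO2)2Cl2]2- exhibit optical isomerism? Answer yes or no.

The distinct arrangements are (5 in all): CN trans, NO2 trans, Cl trans; CN trans, NO2 cis, Cl cis; CN cis, NO2 trans, Cl cis; CN cis, NO2 cis, Cl cis (chiral); CN cis, NO2 cis, Cl trans.
One of these lacks any improper symmetry element and so occurs as an enantiomeric pair, giving 5 + 1 = 6 stereoisomers in total.

yes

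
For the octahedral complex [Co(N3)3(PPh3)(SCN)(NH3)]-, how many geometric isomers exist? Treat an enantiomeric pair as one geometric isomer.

An octahedron has six vertices in three trans pairs; every non-trans pair is cis.
The distinct arrangements are (4 in all): N3 mer (3 arrangements); N3 fac (chiral).

4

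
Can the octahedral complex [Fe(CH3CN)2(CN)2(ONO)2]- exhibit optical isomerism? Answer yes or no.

The six octahedral sites form three mutually perpendicular trans pairs.
Systematic placement gives 5 geometric isomers: CH3CN trans, CN trans, ONO trans; CH3CN trans, CN cis, ONO cis; CH3CN cis, CN cis, ONO trans; CH3CN cis, CN cis, ONO cis (chiral); CH3CN cis, CN trans, ONO cis.
One of these lacks any improper symmetry element and so occurs as an enantiomeric pair, giving 5 + 1 = 6 stereoisomers in total.

yes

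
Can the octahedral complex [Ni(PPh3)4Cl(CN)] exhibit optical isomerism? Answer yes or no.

no

The six octahedral sites form three mutually perpendicular trans pairs.
Working through the distinct placements yields 2 geometric isomers: Cl and CN mutually trans; Cl and CN mutually cis.
Each arrangement has an internal mirror plane or centre of symmetry, so none is chiral.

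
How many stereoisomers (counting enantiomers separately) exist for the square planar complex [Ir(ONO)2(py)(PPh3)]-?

2

In a square planar complex each vertex has one trans partner and two cis neighbours.
Working through the distinct placements yields 2 geometric isomers: ONO cis; ONO trans.
Each arrangement has an internal mirror plane or centre of symmetry, so none is chiral.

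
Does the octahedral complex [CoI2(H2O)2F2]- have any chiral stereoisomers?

yes

In an octahedral complex each vertex has one trans partner and four cis neighbours.
Working through the distinct placements yields 5 geometric isomers: I trans, H2O trans, F trans; I cis, H2O cis, F trans; I trans, H2O cis, F cis; I cis, H2O cis, F cis (chiral); I cis, H2O trans, F cis.
One of these lacks any improper symmetry element and so occurs as an enantiomeric pair, giving 5 + 1 = 6 stereoisomers in total.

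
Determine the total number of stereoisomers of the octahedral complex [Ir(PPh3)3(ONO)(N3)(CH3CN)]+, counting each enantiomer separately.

5

In an octahedral complex each vertex has one trans partner and four cis neighbours.
Systematic placement gives 4 geometric isomers: PPh3 mer (3 arrangements); PPh3 fac (chiral).
One of these lacks any improper symmetry element and so occurs as an enantiomeric pair, giving 4 + 1 = 5 stereoisomers in total.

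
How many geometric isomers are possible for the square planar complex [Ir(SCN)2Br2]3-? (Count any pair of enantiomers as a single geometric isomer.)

A square has two trans pairs of vertices; adjacent vertices are cis.
Systematic placement gives 2 geometric isomers: SCN cis; SCN trans.

2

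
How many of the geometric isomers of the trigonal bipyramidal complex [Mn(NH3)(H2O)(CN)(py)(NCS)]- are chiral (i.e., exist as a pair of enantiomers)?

10

In a trigonal bipyramid the two axial positions differ from the three equatorial ones.
Exhaustive case analysis gives 10 geometric isomers.
Of these, 10 lack any improper symmetry element and so occur as enantiomeric pairs, giving 10 + 10 = 20 stereoisomers in total.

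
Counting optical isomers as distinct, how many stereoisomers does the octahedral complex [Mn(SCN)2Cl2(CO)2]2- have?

The six octahedral sites form three mutually perpendicular trans pairs.
Systematic placement gives 5 geometric isomers: SCN trans, Cl trans, CO trans; SCN cis, Cl cis, CO trans; SCN trans, Cl cis, CO cis; SCN cis, Cl cis, CO cis (chiral); SCN cis, Cl trans, CO cis.
One of these lacks any improper symmetry element and so occurs as an enantiomeric pair, giving 5 + 1 = 6 stereoisomers in total.

6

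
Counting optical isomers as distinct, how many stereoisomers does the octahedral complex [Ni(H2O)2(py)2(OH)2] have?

An octahedron has six vertices in three trans pairs; every non-trans pair is cis.
There are 5 geometric isomers: H2O trans, py trans, OH trans; H2O trans, py cis, OH cis; H2O cis, py trans, OH cis; H2O cis, py cis, OH cis (chiral); H2O cis, py cis, OH trans.
One of these lacks any improper symmetry element and so occurs as an enantiomeric pair, giving 5 + 1 = 6 stereoisomers in total.

6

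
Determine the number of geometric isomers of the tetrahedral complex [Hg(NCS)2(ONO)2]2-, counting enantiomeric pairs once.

1

All four vertices of a tetrahedron are equivalent and mutually adjacent, so cis/trans isomerism cannot arise.
Only one geometric arrangement is possible.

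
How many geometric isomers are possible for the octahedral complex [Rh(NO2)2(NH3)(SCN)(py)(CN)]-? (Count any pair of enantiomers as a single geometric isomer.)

9

Systematic enumeration (placing each ligand type in turn and discarding arrangements equivalent by rotation or reflection) gives 9 geometric isomers.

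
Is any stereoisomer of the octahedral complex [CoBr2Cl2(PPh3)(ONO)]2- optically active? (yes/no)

In an octahedral complex each vertex has one trans partner and four cis neighbours.
There are 6 geometric isomers: Br trans, Cl trans; Br trans, Cl cis; Br cis, Cl cis (3 arrangements, 2 chiral); Br cis, Cl trans.
Of these, 2 lack any improper symmetry element and so occur as enantiomeric pairs, giving 6 + 2 = 8 stereoisomers in total.

yes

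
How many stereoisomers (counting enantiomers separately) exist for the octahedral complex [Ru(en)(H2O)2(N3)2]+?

An octahedron has six vertices in three trans pairs; every non-trans pair is cis.
Each en is bidentate and must span two cis positions.
Systematic placement gives 3 geometric isomers: H2O trans, N3 cis; H2O cis, N3 cis (chiral); H2O cis, N3 trans.
One of these lacks any improper symmetry element and so occurs as an enantiomeric pair, giving 3 + 1 = 4 stereoisomers in total.

4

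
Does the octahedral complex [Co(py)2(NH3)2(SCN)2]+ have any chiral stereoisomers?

yes

In an octahedral complex each vertex has one trans partner and four cis neighbours.
Systematic placement gives 5 geometric isomers: py trans, NH3 trans, SCN trans; py cis, NH3 trans, SCN cis; py trans, NH3 cis, SCN cis; py cis, NH3 cis, SCN cis (chiral); py cis, NH3 cis, SCN trans.
One of these lacks any improper symmetry element and so occurs as an enantiomeric pair, giving 5 + 1 = 6 stereoisomers in total.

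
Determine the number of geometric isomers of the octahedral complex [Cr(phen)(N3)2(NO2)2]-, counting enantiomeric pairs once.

The six octahedral sites form three mutually perpendicular trans pairs.
Each phen is bidentate and must span two cis positions.
The distinct arrangements are (3 in all): N3 trans, NO2 cis; N3 cis, NO2 cis (chiral); N3 cis, NO2 trans.

3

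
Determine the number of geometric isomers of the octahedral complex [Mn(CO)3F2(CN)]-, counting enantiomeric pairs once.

3

In an octahedral complex each vertex has one trans partner and four cis neighbours.
Working through the distinct placements yields 3 geometric isomers: CO mer, F trans; CO fac, F cis; CO mer, F cis.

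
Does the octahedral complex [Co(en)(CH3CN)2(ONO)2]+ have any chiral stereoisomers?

The six octahedral sites form three mutually perpendicular trans pairs.
Each en is bidentate and must span two cis positions.
There are 3 geometric isomers: CH3CN trans, ONO cis; CH3CN cis, ONO cis (chiral); CH3CN cis, ONO trans.
One of these lacks any improper symmetry element and so occurs as an enantiomeric pair, giving 3 + 1 = 4 stereoisomers in total.

yes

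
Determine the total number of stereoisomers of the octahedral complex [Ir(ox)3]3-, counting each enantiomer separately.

2

The six octahedral sites form three mutually perpendicular trans pairs.
Each ox is bidentate and must span two cis positions.
Only one geometric arrangement is possible; it has no improper symmetry element, so it exists as a pair of enantiomers (2 stereoisomers).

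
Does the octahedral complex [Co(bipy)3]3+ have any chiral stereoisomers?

An octahedron has six vertices in three trans pairs; every non-trans pair is cis.
Each bipy is bidentate and must span two cis positions.
Only one geometric arrangement is possible; it has no improper symmetry element, so it exists as a pair of enantiomers (2 stereoisomers).

yes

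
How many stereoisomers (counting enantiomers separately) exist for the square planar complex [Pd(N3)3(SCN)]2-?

1

Only one geometric arrangement is possible.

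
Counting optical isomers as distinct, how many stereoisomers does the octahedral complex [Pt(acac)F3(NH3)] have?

The six octahedral sites form three mutually perpendicular trans pairs.
Each acac is bidentate and must span two cis positions.
There are 2 geometric isomers: F mer; F fac.
Each arrangement has an internal mirror plane or centre of symmetry, so none is chiral.

2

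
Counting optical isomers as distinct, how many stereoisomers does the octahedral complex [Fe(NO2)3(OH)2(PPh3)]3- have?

The six octahedral sites form three mutually perpendicular trans pairs.
There are 3 geometric isomers: NO2 mer, OH cis; NO2 mer, OH trans; NO2 fac, OH cis.
Each arrangement has an internal mirror plane or centre of symmetry, so none is chiral.

3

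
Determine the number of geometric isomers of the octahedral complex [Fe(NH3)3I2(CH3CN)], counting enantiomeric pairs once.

In an octahedral complex each vertex has one trans partner and four cis neighbours.
The distinct arrangements are (3 in all): NH3 mer, I cis; NH3 mer, I trans; NH3 fac, I cis.

3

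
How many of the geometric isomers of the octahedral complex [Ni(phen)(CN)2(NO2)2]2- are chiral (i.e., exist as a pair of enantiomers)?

The six octahedral sites form three mutually perpendicular trans pairs.
Each phen is bidentate and must span two cis positions.
Systematic placement gives 3 geometric isomers: CN trans, NO2 cis; CN cis, NO2 cis (chiral); CN cis, NO2 trans.
One of these lacks any improper symmetry element and so occurs as an enantiomeric pair, giving 3 + 1 = 4 stereoisomers in total.

1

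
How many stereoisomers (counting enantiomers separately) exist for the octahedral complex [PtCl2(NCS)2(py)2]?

6

The six octahedral sites form three mutually perpendicular trans pairs.
There are 5 geometric isomers: Cl trans, NCS trans, py trans; Cl trans, NCS cis, py cis; Cl cis, NCS cis, py trans; Cl cis, NCS cis, py cis (chiral); Cl cis, NCS trans, py cis.
One of these lacks any improper symmetry element and so occurs as an enantiomeric pair, giving 5 + 1 = 6 stereoisomers in total.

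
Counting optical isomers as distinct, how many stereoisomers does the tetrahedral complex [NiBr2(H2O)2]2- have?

1

All four vertices of a tetrahedron are equivalent and mutually adjacent, so cis/trans isomerism cannot arise.
Only one geometric arrangement is possible.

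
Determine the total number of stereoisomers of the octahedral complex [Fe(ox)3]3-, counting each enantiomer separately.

2

An octahedron has six vertices in three trans pairs; every non-trans pair is cis.
Each ox is bidentate and must span two cis positions.
Only one geometric arrangement is possible; it has no improper symmetry element, so it exists as a pair of enantiomers (2 stereoisomers).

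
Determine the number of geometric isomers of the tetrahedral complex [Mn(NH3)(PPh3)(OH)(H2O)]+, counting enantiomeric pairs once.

All four vertices of a tetrahedron are equivalent and mutually adjacent, so cis/trans isomerism cannot arise.
Only one geometric arrangement is possible; it has no improper symmetry element, so it exists as a pair of enantiomers (2 stereoisomers).

1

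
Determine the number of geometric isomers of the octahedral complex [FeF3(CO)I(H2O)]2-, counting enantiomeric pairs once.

Systematic placement gives 4 geometric isomers: F mer (3 arrangements); F fac (chiral).

4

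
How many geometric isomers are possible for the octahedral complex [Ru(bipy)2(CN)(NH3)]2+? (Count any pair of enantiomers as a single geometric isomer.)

An octahedron has six vertices in three trans pairs; every non-trans pair is cis.
Each bipy is bidentate and must span two cis positions.
The distinct arrangements are (2 in all): CN and NH3 mutually trans; CN and NH3 mutually cis (chiral).

2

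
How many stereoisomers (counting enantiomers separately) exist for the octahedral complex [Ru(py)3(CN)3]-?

An octahedron has six vertices in three trans pairs; every non-trans pair is cis.
Systematic placement gives 2 geometric isomers: py mer; py fac.
Each arrangement has an internal mirror plane or centre of symmetry, so none is chiral.

2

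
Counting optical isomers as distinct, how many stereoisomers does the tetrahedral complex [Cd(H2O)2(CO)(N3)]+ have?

1

All four vertices of a tetrahedron are equivalent and mutually adjacent, so cis/trans isomerism cannot arise.
Only one geometric arrangement is possible.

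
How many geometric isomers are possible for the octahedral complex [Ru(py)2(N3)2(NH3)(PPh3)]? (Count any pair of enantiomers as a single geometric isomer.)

The six octahedral sites form three mutually perpendicular trans pairs.
Working through the distinct placements yields 6 geometric isomers: py trans, N3 trans; py cis, N3 trans; py trans, N3 cis; py cis, N3 cis (3 arrangements, 2 chiral).

6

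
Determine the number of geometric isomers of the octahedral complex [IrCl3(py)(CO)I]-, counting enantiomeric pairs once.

The six octahedral sites form three mutually perpendicular trans pairs.
Working through the distinct placements yields 4 geometric isomers: Cl mer (3 arrangements); Cl fac (chiral).

4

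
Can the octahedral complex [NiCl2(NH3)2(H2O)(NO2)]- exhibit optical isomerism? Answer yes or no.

yes

Working through the distinct placements yields 6 geometric isomers: Cl trans, NH3 cis; Cl trans, NH3 trans; Cl cis, NH3 cis (3 arrangements, 2 chiral); Cl cis, NH3 trans.
Of these, 2 lack any improper symmetry element and so occur as enantiomeric pairs, giving 6 + 2 = 8 stereoisomers in total.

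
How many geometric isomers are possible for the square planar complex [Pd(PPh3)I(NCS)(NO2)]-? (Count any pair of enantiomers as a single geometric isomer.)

3

In a square planar complex each vertex has one trans partner and two cis neighbours.
The distinct arrangements are (3 in all): (I/NO2 trans, NCS/PPh3 trans); (I/PPh3 trans, NCS/NO2 trans); (I/NCS trans, NO2/PPh3 trans).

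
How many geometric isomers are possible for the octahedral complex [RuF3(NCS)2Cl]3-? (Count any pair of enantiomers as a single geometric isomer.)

3

Systematic placement gives 3 geometric isomers: F mer, NCS trans; F fac, NCS cis; F mer, NCS cis.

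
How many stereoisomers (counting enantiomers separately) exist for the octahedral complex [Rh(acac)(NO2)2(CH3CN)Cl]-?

An octahedron has six vertices in three trans pairs; every non-trans pair is cis.
Each acac is bidentate and must span two cis positions.
Working through the distinct placements yields 4 geometric isomers: NO2 cis (3 arrangements, 2 chiral); NO2 trans.
Of these, 2 lack any improper symmetry element and so occur as enantiomeric pairs, giving 4 + 2 = 6 stereoisomers in total.

6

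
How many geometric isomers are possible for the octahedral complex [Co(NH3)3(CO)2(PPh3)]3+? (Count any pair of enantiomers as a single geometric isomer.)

An octahedron has six vertices in three trans pairs; every non-trans pair is cis.
There are 3 geometric isomers: NH3 mer, CO trans; NH3 fac, CO cis; NH3 mer, CO cis.

3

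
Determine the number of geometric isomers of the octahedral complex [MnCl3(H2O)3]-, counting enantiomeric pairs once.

In an octahedral complex each vertex has one trans partner and four cis neighbours.
Working through the distinct placements yields 2 geometric isomers: Cl mer; Cl fac.

2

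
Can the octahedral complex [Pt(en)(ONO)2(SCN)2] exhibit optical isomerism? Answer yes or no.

yes

In an octahedral complex each vertex has one trans partner and four cis neighbours.
Each en is bidentate and must span two cis positions.
The distinct arrangements are (3 in all): ONO trans, SCN cis; ONO cis, SCN cis (chiral); ONO cis, SCN trans.
One of these lacks any improper symmetry element and so occurs as an enantiomeric pair, giving 3 + 1 = 4 stereoisomers in total.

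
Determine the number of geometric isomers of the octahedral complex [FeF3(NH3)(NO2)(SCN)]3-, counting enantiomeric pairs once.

The six octahedral sites form three mutually perpendicular trans pairs.
There are 4 geometric isomers: F mer (3 arrangements); F fac (chiral).

4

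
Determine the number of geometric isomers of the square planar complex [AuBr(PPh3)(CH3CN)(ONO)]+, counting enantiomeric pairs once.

The distinct arrangements are (3 in all): (Br/ONO trans, CH3CN/PPh3 trans); (Br/PPh3 trans, CH3CN/ONO trans); (Br/CH3CN trans, ONO/PPh3 trans).

3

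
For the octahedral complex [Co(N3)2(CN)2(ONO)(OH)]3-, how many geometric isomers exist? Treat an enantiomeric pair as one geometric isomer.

There are 6 geometric isomers: N3 trans, CN trans; N3 cis, CN trans; N3 cis, CN cis (3 arrangements, 2 chiral); N3 trans, CN cis.

6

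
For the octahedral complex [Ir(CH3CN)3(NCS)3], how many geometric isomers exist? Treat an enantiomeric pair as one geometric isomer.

2

An octahedron has six vertices in three trans pairs; every non-trans pair is cis.
Systematic placement gives 2 geometric isomers: CH3CN mer; CH3CN fac.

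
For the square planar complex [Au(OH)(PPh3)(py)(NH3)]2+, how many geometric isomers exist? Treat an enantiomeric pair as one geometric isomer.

In a square planar complex each vertex has one trans partner and two cis neighbours.
Systematic placement gives 3 geometric isomers: (NH3/PPh3 trans, OH/py trans); (NH3/py trans, OH/PPh3 trans); (NH3/OH trans, PPh3/py trans).

3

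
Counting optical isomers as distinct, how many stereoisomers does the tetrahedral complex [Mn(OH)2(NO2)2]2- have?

1

In a tetrahedral complex all four positions are equivalent and every pair of ligands is adjacent — there is no cis/trans distinction.
Only one geometric arrangement is possible.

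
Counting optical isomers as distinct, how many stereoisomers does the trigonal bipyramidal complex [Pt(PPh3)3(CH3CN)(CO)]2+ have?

4

In a trigonal bipyramid the two axial positions differ from the three equatorial ones.
There are 4 geometric isomers: CH3CN axial, CO axial; CH3CN axial, CO equatorial; CH3CN equatorial, CO axial; CH3CN equatorial, CO equatorial.
Each arrangement has an internal mirror plane or centre of symmetry, so none is chiral.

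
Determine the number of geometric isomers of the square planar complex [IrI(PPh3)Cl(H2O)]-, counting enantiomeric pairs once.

Working through the distinct placements yields 3 geometric isomers: (Cl/I trans, H2O/PPh3 trans); (Cl/PPh3 trans, H2O/I trans); (Cl/H2O trans, I/PPh3 trans).

3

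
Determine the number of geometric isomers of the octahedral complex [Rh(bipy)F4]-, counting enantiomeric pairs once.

An octahedron has six vertices in three trans pairs; every non-trans pair is cis.
Each bipy is bidentate and must span two cis positions.
Only one geometric arrangement is possible.

1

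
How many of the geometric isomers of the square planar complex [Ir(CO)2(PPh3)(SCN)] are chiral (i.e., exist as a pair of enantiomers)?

A square has two trans pairs of vertices; adjacent vertices are cis.
Working through the distinct placements yields 2 geometric isomers: CO cis; CO trans.
Each arrangement has an internal mirror plane or centre of symmetry, so none is chiral.

0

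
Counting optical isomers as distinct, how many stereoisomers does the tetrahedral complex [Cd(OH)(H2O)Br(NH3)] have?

2

All four vertices of a tetrahedron are equivalent and mutually adjacent, so cis/trans isomerism cannot arise.
Only one geometric arrangement is possible; it has no improper symmetry element, so it exists as a pair of enantiomers (2 stereoisomers).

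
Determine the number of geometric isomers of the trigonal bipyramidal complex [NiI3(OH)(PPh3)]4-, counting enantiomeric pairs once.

In a trigonal bipyramid the two axial positions differ from the three equatorial ones.
Systematic placement gives 4 geometric isomers: OH equatorial, PPh3 equatorial; OH axial, PPh3 equatorial; OH equatorial, PPh3 axial; OH axial, PPh3 axial.

4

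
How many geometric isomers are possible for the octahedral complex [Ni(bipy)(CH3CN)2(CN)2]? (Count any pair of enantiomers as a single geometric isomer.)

The six octahedral sites form three mutually perpendicular trans pairs.
Each bipy is bidentate and must span two cis positions.
Working through the distinct placements yields 3 geometric isomers: CH3CN trans, CN cis; CH3CN cis, CN cis (chiral); CH3CN cis, CN trans.

3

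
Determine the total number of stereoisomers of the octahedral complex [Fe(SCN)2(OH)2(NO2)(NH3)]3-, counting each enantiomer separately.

8

The distinct arrangements are (6 in all): SCN trans, OH trans; SCN cis, OH cis (3 arrangements, 2 chiral); SCN trans, OH cis; SCN cis, OH trans.
Of these, 2 lack any improper symmetry element and so occur as enantiomeric pairs, giving 6 + 2 = 8 stereoisomers in total.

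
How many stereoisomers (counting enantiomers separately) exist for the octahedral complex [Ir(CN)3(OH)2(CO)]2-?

3

The six octahedral sites form three mutually perpendicular trans pairs.
There are 3 geometric isomers: CN mer, OH trans; CN mer, OH cis; CN fac, OH cis.
Each arrangement has an internal mirror plane or centre of symmetry, so none is chiral.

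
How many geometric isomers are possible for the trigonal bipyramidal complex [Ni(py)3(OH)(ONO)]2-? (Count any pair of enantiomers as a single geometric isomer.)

4

In a trigonal bipyramid the two axial positions differ from the three equatorial ones.
Working through the distinct placements yields 4 geometric isomers: OH axial, ONO axial; OH axial, ONO equatorial; OH equatorial, ONO axial; OH equatorial, ONO equatorial.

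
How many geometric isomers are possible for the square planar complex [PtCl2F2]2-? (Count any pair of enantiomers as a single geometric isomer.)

A square has two trans pairs of vertices; adjacent vertices are cis.
There are 2 geometric isomers: Cl cis; Cl trans.

2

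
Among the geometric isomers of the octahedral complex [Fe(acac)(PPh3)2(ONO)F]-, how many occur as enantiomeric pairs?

An octahedron has six vertices in three trans pairs; every non-trans pair is cis.
Each acac is bidentate and must span two cis positions.
Working through the distinct placements yields 4 geometric isomers: PPh3 cis (3 arrangements, 2 chiral); PPh3 trans.
Of these, 2 lack any improper symmetry element and so occur as enantiomeric pairs, giving 4 + 2 = 6 stereoisomers in total.

2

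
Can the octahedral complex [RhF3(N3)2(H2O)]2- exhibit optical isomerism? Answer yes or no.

An octahedron has six vertices in three trans pairs; every non-trans pair is cis.
There are 3 geometric isomers: F mer, N3 trans; F mer, N3 cis; F fac, N3 cis.
Each arrangement has an internal mirror plane or centre of symmetry, so none is chiral.

no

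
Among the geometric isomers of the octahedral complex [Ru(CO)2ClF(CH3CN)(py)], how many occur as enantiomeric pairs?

6

In an octahedral complex each vertex has one trans partner and four cis neighbours.
Systematic enumeration (placing each ligand type in turn and discarding arrangements equivalent by rotation or reflection) gives 9 geometric isomers.
Of these, 6 lack any improper symmetry element and so occur as enantiomeric pairs, giving 9 + 6 = 15 stereoisomers in total.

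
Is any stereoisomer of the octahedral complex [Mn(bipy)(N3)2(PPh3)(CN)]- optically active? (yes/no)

An octahedron has six vertices in three trans pairs; every non-trans pair is cis.
Each bipy is bidentate and must span two cis positions.
The distinct arrangements are (4 in all): N3 cis (3 arrangements, 2 chiral); N3 trans.
Of these, 2 lack any improper symmetry element and so occur as enantiomeric pairs, giving 4 + 2 = 6 stereoisomers in total.

yes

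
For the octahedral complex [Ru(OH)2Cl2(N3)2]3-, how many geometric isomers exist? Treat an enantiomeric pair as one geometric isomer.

5

Systematic placement gives 5 geometric isomers: OH trans, Cl trans, N3 trans; OH cis, Cl trans, N3 cis; OH trans, Cl cis, N3 cis; OH cis, Cl cis, N3 cis (chiral); OH cis, Cl cis, N3 trans.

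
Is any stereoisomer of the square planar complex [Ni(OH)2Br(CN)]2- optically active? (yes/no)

no

A square has two trans pairs of vertices; adjacent vertices are cis.
There are 2 geometric isomers: OH cis; OH trans.
Each arrangement has an internal mirror plane or centre of symmetry, so none is chiral.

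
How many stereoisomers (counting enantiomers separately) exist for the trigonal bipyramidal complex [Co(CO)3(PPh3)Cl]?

4

Systematic placement gives 4 geometric isomers: PPh3 equatorial, Cl equatorial; PPh3 equatorial, Cl axial; PPh3 axial, Cl equatorial; PPh3 axial, Cl axial.
Each arrangement has an internal mirror plane or centre of symmetry, so none is chiral.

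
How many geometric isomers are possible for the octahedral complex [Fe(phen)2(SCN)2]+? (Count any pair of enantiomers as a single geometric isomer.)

In an octahedral complex each vertex has one trans partner and four cis neighbours.
Each phen is bidentate and must span two cis positions.
Working through the distinct placements yields 2 geometric isomers: SCN trans; SCN cis (chiral).

2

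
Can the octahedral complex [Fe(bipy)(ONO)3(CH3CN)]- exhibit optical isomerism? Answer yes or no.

no

The six octahedral sites form three mutually perpendicular trans pairs.
Each bipy is bidentate and must span two cis positions.
Systematic placement gives 2 geometric isomers: ONO fac; ONO mer.
Each arrangement has an internal mirror plane or centre of symmetry, so none is chiral.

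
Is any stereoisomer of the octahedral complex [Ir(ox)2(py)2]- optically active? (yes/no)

Each ox is bidentate and must span two cis positions.
The distinct arrangements are (2 in all): py trans; py cis (chiral).
One of these lacks any improper symmetry element and so occurs as an enantiomeric pair, giving 2 + 1 = 3 stereoisomers in total.

yes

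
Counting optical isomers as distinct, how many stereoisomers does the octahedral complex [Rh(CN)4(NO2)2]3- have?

2

The six octahedral sites form three mutually perpendicular trans pairs.
Working through the distinct placements yields 2 geometric isomers: NO2 trans; NO2 cis.
Each arrangement has an internal mirror plane or centre of symmetry, so none is chiral.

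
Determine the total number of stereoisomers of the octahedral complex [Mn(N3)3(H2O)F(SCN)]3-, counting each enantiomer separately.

5

In an octahedral complex each vertex has one trans partner and four cis neighbours.
The distinct arrangements are (4 in all): N3 mer (3 arrangements); N3 fac (chiral).
One of these lacks any improper symmetry element and so occurs as an enantiomeric pair, giving 4 + 1 = 5 stereoisomers in total.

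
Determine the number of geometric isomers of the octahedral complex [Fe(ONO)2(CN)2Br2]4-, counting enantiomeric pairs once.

The six octahedral sites form three mutually perpendicular trans pairs.
The distinct arrangements are (5 in all): ONO trans, CN trans, Br trans; ONO cis, CN cis, Br trans; ONO trans, CN cis, Br cis; ONO cis, CN cis, Br cis (chiral); ONO cis, CN trans, Br cis.

5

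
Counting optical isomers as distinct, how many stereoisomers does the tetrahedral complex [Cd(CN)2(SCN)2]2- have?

All four vertices of a tetrahedron are equivalent and mutually adjacent, so cis/trans isomerism cannot arise.
Only one geometric arrangement is possible.

1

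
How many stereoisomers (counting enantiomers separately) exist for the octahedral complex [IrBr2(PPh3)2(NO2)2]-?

6

In an octahedral complex each vertex has one trans partner and four cis neighbours.
Systematic placement gives 5 geometric isomers: Br trans, PPh3 trans, NO2 trans; Br trans, PPh3 cis, NO2 cis; Br cis, PPh3 trans, NO2 cis; Br cis, PPh3 cis, NO2 cis (chiral); Br cis, PPh3 cis, NO2 trans.
One of these lacks any improper symmetry element and so occurs as an enantiomeric pair, giving 5 + 1 = 6 stereoisomers in total.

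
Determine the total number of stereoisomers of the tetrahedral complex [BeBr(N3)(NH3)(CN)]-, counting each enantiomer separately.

2

In a tetrahedral complex all four positions are equivalent and every pair of ligands is adjacent — there is no cis/trans distinction.
Only one geometric arrangement is possible; it has no improper symmetry element, so it exists as a pair of enantiomers (2 stereoisomers).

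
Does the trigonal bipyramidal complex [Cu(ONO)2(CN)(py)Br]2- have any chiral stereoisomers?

yes

A trigonal bipyramid has two axial and three equatorial sites, which are chemically inequivalent.
Systematic enumeration (placing each ligand type in turn and discarding arrangements equivalent by rotation or reflection) gives 7 geometric isomers.
Of these, 3 lack any improper symmetry element and so occur as enantiomeric pairs, giving 7 + 3 = 10 stereoisomers in total.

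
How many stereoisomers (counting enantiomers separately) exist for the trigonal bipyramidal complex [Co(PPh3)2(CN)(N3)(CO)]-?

10

In a trigonal bipyramid the two axial positions differ from the three equatorial ones.
Systematic enumeration (placing each ligand type in turn and discarding arrangements equivalent by rotation or reflection) gives 7 geometric isomers.
Of these, 3 lack any improper symmetry element and so occur as enantiomeric pairs, giving 7 + 3 = 10 stereoisomers in total.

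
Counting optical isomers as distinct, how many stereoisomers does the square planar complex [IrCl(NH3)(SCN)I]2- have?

Working through the distinct placements yields 3 geometric isomers: (Cl/NH3 trans, I/SCN trans); (Cl/SCN trans, I/NH3 trans); (Cl/I trans, NH3/SCN trans).
Each arrangement has an internal mirror plane or centre of symmetry, so none is chiral.

3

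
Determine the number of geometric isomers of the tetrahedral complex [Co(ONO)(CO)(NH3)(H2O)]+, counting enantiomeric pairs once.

In a tetrahedral complex all four positions are equivalent and every pair of ligands is adjacent — there is no cis/trans distinction.
Only one geometric arrangement is possible; it has no improper symmetry element, so it exists as a pair of enantiomers (2 stereoisomers).

1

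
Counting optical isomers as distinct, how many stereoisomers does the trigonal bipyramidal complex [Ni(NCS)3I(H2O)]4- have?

4

In a trigonal bipyramid the two axial positions differ from the three equatorial ones.
Systematic placement gives 4 geometric isomers: I axial, H2O axial; I equatorial, H2O axial; I axial, H2O equatorial; I equatorial, H2O equatorial.
Each arrangement has an internal mirror plane or centre of symmetry, so none is chiral.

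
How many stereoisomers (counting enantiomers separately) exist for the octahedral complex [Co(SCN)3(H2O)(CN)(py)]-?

An octahedron has six vertices in three trans pairs; every non-trans pair is cis.
There are 4 geometric isomers: SCN mer (3 arrangements); SCN fac (chiral).
One of these lacks any improper symmetry element and so occurs as an enantiomeric pair, giving 4 + 1 = 5 stereoisomers in total.

5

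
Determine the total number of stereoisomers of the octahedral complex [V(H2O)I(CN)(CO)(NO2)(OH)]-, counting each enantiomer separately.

The six octahedral sites form three mutually perpendicular trans pairs.
Exhaustive case analysis gives 15 geometric isomers.
Of these, 15 lack any improper symmetry element and so occur as enantiomeric pairs, giving 15 + 15 = 30 stereoisomers in total.

30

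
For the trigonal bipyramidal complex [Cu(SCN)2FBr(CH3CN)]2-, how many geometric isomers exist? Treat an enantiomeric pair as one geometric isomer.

7

In a trigonal bipyramid the two axial positions differ from the three equatorial ones.
Exhaustive case analysis gives 7 geometric isomers.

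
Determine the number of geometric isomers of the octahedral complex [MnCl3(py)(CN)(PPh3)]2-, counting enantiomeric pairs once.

4

In an octahedral complex each vertex has one trans partner and four cis neighbours.
There are 4 geometric isomers: Cl mer (3 arrangements); Cl fac (chiral).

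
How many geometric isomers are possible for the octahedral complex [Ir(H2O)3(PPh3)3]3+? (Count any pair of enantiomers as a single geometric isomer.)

Working through the distinct placements yields 2 geometric isomers: H2O mer; H2O fac.

2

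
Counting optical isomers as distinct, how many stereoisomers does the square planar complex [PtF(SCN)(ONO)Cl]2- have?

A square has two trans pairs of vertices; adjacent vertices are cis.
Systematic placement gives 3 geometric isomers: (Cl/ONO trans, F/SCN trans); (Cl/SCN trans, F/ONO trans); (Cl/F trans, ONO/SCN trans).
Each arrangement has an internal mirror plane or centre of symmetry, so none is chiral.

3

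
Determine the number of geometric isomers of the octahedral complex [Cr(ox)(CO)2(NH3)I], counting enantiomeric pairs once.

4

In an octahedral complex each vertex has one trans partner and four cis neighbours.
Each ox is bidentate and must span two cis positions.
There are 4 geometric isomers: CO trans; CO cis (3 arrangements, 2 chiral).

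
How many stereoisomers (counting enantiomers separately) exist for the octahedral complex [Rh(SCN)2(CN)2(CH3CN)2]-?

6

The six octahedral sites form three mutually perpendicular trans pairs.
Working through the distinct placements yields 5 geometric isomers: SCN trans, CN trans, CH3CN trans; SCN cis, CN cis, CH3CN trans; SCN trans, CN cis, CH3CN cis; SCN cis, CN cis, CH3CN cis (chiral); SCN cis, CN trans, CH3CN cis.
One of these lacks any improper symmetry element and so occurs as an enantiomeric pair, giving 5 + 1 = 6 stereoisomers in total.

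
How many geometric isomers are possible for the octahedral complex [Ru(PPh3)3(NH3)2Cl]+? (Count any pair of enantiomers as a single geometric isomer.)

The six octahedral sites form three mutually perpendicular trans pairs.
The distinct arrangements are (3 in all): PPh3 mer, NH3 cis; PPh3 mer, NH3 trans; PPh3 fac, NH3 cis.

3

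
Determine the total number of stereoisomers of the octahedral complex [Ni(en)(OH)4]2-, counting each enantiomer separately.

In an octahedral complex each vertex has one trans partner and four cis neighbours.
Each en is bidentate and must span two cis positions.
Only one geometric arrangement is possible.

1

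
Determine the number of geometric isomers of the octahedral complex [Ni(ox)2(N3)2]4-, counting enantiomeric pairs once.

An octahedron has six vertices in three trans pairs; every non-trans pair is cis.
Each ox is bidentate and must span two cis positions.
Working through the distinct placements yields 2 geometric isomers: N3 trans; N3 cis (chiral).

2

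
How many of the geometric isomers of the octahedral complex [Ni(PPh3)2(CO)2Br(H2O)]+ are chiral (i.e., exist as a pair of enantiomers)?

2

The six octahedral sites form three mutually perpendicular trans pairs.
The distinct arrangements are (6 in all): PPh3 trans, CO cis; PPh3 cis, CO cis (3 arrangements, 2 chiral); PPh3 trans, CO trans; PPh3 cis, CO trans.
Of these, 2 lack any improper symmetry element and so occur as enantiomeric pairs, giving 6 + 2 = 8 stereoisomers in total.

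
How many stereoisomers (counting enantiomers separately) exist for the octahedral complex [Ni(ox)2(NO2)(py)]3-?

The six octahedral sites form three mutually perpendicular trans pairs.
Each ox is bidentate and must span two cis positions.
The distinct arrangements are (2 in all): NO2 and py mutually cis (chiral); NO2 and py mutually trans.
One of these lacks any improper symmetry element and so occurs as an enantiomeric pair, giving 2 + 1 = 3 stereoisomers in total.

3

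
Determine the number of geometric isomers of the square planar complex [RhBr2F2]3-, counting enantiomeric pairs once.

In a square planar complex each vertex has one trans partner and two cis neighbours.
Systematic placement gives 2 geometric isomers: Br cis; Br trans.

2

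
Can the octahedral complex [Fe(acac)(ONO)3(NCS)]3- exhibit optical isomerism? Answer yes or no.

In an octahedral complex each vertex has one trans partner and four cis neighbours.
Each acac is bidentate and must span two cis positions.
Systematic placement gives 2 geometric isomers: ONO fac; ONO mer.
Each arrangement has an internal mirror plane or centre of symmetry, so none is chiral.

no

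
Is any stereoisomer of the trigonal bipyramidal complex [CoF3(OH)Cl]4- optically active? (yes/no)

no

A trigonal bipyramid has two axial and three equatorial sites, which are chemically inequivalent.
The distinct arrangements are (4 in all): OH equatorial, Cl axial; OH axial, Cl axial; OH equatorial, Cl equatorial; OH axial, Cl equatorial.
Each arrangement has an internal mirror plane or centre of symmetry, so none is chiral.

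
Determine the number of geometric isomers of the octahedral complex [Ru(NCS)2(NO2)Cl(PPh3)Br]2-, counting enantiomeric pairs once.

9

An octahedron has six vertices in three trans pairs; every non-trans pair is cis.
Placing the ligands in turn and identifying arrangements related by rotation or reflection leaves 9 distinct geometric isomers.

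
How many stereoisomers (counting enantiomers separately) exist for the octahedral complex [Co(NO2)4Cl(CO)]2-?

2

Systematic placement gives 2 geometric isomers: Cl and CO mutually trans; Cl and CO mutually cis.
Each arrangement has an internal mirror plane or centre of symmetry, so none is chiral.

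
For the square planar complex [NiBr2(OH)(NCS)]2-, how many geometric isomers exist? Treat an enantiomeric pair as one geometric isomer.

A square has two trans pairs of vertices; adjacent vertices are cis.
Systematic placement gives 2 geometric isomers: Br cis; Br trans.

2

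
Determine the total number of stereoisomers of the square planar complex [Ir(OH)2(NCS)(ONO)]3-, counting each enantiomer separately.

A square has two trans pairs of vertices; adjacent vertices are cis.
Systematic placement gives 2 geometric isomers: OH cis; OH trans.
Each arrangement has an internal mirror plane or centre of symmetry, so none is chiral.

2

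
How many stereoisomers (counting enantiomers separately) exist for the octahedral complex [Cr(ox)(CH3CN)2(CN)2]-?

4

In an octahedral complex each vertex has one trans partner and four cis neighbours.
Each ox is bidentate and must span two cis positions.
Systematic placement gives 3 geometric isomers: CH3CN trans, CN cis; CH3CN cis, CN cis (chiral); CH3CN cis, CN trans.
One of these lacks any improper symmetry element and so occurs as an enantiomeric pair, giving 3 + 1 = 4 stereoisomers in total.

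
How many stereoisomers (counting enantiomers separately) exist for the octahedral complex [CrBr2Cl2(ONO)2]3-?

6

In an octahedral complex each vertex has one trans partner and four cis neighbours.
Working through the distinct placements yields 5 geometric isomers: Br trans, Cl trans, ONO trans; Br trans, Cl cis, ONO cis; Br cis, Cl cis, ONO trans; Br cis, Cl cis, ONO cis (chiral); Br cis, Cl trans, ONO cis.
One of these lacks any improper symmetry element and so occurs as an enantiomeric pair, giving 5 + 1 = 6 stereoisomers in total.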